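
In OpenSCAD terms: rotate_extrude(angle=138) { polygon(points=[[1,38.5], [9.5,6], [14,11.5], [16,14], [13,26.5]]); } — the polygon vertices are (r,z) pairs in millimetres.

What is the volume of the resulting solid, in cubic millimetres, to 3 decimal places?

Profile (r,z), 5 vertices: (1,38.5) (9.5,6) (14,11.5) (16,14) (13,26.5)
edge 0: (1,38.5)→(9.5,6)  cross = 1·6 − 9.5·38.5 = -359.7500; (r_i+r_j)·cross = 10.5·-359.7500 = -3777.3750
edge 1: (9.5,6)→(14,11.5)  cross = 9.5·11.5 − 14·6 = 25.2500; (r_i+r_j)·cross = 23.5·25.2500 = 593.3750
edge 2: (14,11.5)→(16,14)  cross = 14·14 − 16·11.5 = 12.0000; (r_i+r_j)·cross = 30·12.0000 = 360.0000
edge 3: (16,14)→(13,26.5)  cross = 16·26.5 − 13·14 = 242.0000; (r_i+r_j)·cross = 29·242.0000 = 7018.0000
edge 4: (13,26.5)→(1,38.5)  cross = 13·38.5 − 1·26.5 = 474.0000; (r_i+r_j)·cross = 14·474.0000 = 6636.0000
Σcross = 393.5000 → A = |Σcross|/2 = 196.7500 mm²
Σ(r_i+r_j)·cross = 10830.0000 → first moment M = |Σ|/6 = 1805.0000
R_c = M/A = 1805.0000/196.7500 = 9.1741 mm
θ = 138° = 2.408554 rad
V = θ·R_c·A = 2.408554·9.1741·196.7500 = 4347.441 mm³

Volume = 4347.441 mm³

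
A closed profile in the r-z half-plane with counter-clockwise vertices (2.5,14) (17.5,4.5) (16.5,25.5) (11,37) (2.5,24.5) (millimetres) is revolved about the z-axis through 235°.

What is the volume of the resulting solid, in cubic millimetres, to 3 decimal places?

Profile (r,z), 5 vertices: (2.5,14) (17.5,4.5) (16.5,25.5) (11,37) (2.5,24.5)
edge 0: (2.5,14)→(17.5,4.5)  cross = 2.5·4.5 − 17.5·14 = -233.7500; (r_i+r_j)·cross = 20·-233.7500 = -4675.0000
edge 1: (17.5,4.5)→(16.5,25.5)  cross = 17.5·25.5 − 16.5·4.5 = 372.0000; (r_i+r_j)·cross = 34·372.0000 = 12648.0000
edge 2: (16.5,25.5)→(11,37)  cross = 16.5·37 − 11·25.5 = 330.0000; (r_i+r_j)·cross = 27.5·330.0000 = 9075.0000
edge 3: (11,37)→(2.5,24.5)  cross = 11·24.5 − 2.5·37 = 177.0000; (r_i+r_j)·cross = 13.5·177.0000 = 2389.5000
edge 4: (2.5,24.5)→(2.5,14)  cross = 2.5·14 − 2.5·24.5 = -26.2500; (r_i+r_j)·cross = 5·-26.2500 = -131.2500
Σcross = 619.0000 → A = |Σcross|/2 = 309.5000 mm²
Σ(r_i+r_j)·cross = 19306.2500 → first moment M = |Σ|/6 = 3217.7083
R_c = M/A = 3217.7083/309.5000 = 10.3965 mm
θ = 235° = 4.101524 rad
V = θ·R_c·A = 4.101524·10.3965·309.5000 = 13197.507 mm³

Volume = 13197.507 mm³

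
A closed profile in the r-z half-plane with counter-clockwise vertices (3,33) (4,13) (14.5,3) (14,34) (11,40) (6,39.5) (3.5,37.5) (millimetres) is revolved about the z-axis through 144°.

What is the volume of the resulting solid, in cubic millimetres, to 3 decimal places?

Profile (r,z), 7 vertices: (3,33) (4,13) (14.5,3) (14,34) (11,40) (6,39.5) (3.5,37.5)
edge 0: (3,33)→(4,13)  cross = 3·13 − 4·33 = -93.0000; (r_i+r_j)·cross = 7·-93.0000 = -651.0000
edge 1: (4,13)→(14.5,3)  cross = 4·3 − 14.5·13 = -176.5000; (r_i+r_j)·cross = 18.5·-176.5000 = -3265.2500
edge 2: (14.5,3)→(14,34)  cross = 14.5·34 − 14·3 = 451.0000; (r_i+r_j)·cross = 28.5·451.0000 = 12853.5000
edge 3: (14,34)→(11,40)  cross = 14·40 − 11·34 = 186.0000; (r_i+r_j)·cross = 25·186.0000 = 4650.0000
edge 4: (11,40)→(6,39.5)  cross = 11·39.5 − 6·40 = 194.5000; (r_i+r_j)·cross = 17·194.5000 = 3306.5000
edge 5: (6,39.5)→(3.5,37.5)  cross = 6·37.5 − 3.5·39.5 = 86.7500; (r_i+r_j)·cross = 9.5·86.7500 = 824.1250
edge 6: (3.5,37.5)→(3,33)  cross = 3.5·33 − 3·37.5 = 3.0000; (r_i+r_j)·cross = 6.5·3.0000 = 19.5000
Σcross = 651.7500 → A = |Σcross|/2 = 325.8750 mm²
Σ(r_i+r_j)·cross = 17737.3750 → first moment M = |Σ|/6 = 2956.2292
R_c = M/A = 2956.2292/325.8750 = 9.0717 mm
θ = 144° = 2.513274 rad
V = θ·R_c·A = 2.513274·9.0717·325.8750 = 7429.814 mm³

Volume = 7429.814 mm³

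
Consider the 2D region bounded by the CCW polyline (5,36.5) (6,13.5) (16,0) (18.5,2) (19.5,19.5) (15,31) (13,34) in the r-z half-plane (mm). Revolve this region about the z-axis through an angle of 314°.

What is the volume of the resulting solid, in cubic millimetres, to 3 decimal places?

Profile (r,z), 7 vertices: (5,36.5) (6,13.5) (16,0) (18.5,2) (19.5,19.5) (15,31) (13,34)
edge 0: (5,36.5)→(6,13.5)  cross = 5·13.5 − 6·36.5 = -151.5000; (r_i+r_j)·cross = 11·-151.5000 = -1666.5000
edge 1: (6,13.5)→(16,0)  cross = 6·0 − 16·13.5 = -216.0000; (r_i+r_j)·cross = 22·-216.0000 = -4752.0000
edge 2: (16,0)→(18.5,2)  cross = 16·2 − 18.5·0 = 32.0000; (r_i+r_j)·cross = 34.5·32.0000 = 1104.0000
edge 3: (18.5,2)→(19.5,19.5)  cross = 18.5·19.5 − 19.5·2 = 321.7500; (r_i+r_j)·cross = 38·321.7500 = 12226.5000
edge 4: (19.5,19.5)→(15,31)  cross = 19.5·31 − 15·19.5 = 312.0000; (r_i+r_j)·cross = 34.5·312.0000 = 10764.0000
edge 5: (15,31)→(13,34)  cross = 15·34 − 13·31 = 107.0000; (r_i+r_j)·cross = 28·107.0000 = 2996.0000
edge 6: (13,34)→(5,36.5)  cross = 13·36.5 − 5·34 = 304.5000; (r_i+r_j)·cross = 18·304.5000 = 5481.0000
Σcross = 709.7500 → A = |Σcross|/2 = 354.8750 mm²
Σ(r_i+r_j)·cross = 26153.0000 → first moment M = |Σ|/6 = 4358.8333
R_c = M/A = 4358.8333/354.8750 = 12.2827 mm
θ = 314° = 5.480334 rad
V = θ·R_c·A = 5.480334·12.2827·354.8750 = 23887.862 mm³

Volume = 23887.862 mm³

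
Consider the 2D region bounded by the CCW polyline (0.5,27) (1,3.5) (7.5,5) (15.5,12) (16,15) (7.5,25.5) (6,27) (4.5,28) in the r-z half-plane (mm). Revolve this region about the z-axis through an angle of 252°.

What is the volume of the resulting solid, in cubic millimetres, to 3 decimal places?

Profile (r,z), 8 vertices: (0.5,27) (1,3.5) (7.5,5) (15.5,12) (16,15) (7.5,25.5) (6,27) (4.5,28)
edge 0: (0.5,27)→(1,3.5)  cross = 0.5·3.5 − 1·27 = -25.2500; (r_i+r_j)·cross = 1.5·-25.2500 = -37.8750
edge 1: (1,3.5)→(7.5,5)  cross = 1·5 − 7.5·3.5 = -21.2500; (r_i+r_j)·cross = 8.5·-21.2500 = -180.6250
edge 2: (7.5,5)→(15.5,12)  cross = 7.5·12 − 15.5·5 = 12.5000; (r_i+r_j)·cross = 23·12.5000 = 287.5000
edge 3: (15.5,12)→(16,15)  cross = 15.5·15 − 16·12 = 40.5000; (r_i+r_j)·cross = 31.5·40.5000 = 1275.7500
edge 4: (16,15)→(7.5,25.5)  cross = 16·25.5 − 7.5·15 = 295.5000; (r_i+r_j)·cross = 23.5·295.5000 = 6944.2500
edge 5: (7.5,25.5)→(6,27)  cross = 7.5·27 − 6·25.5 = 49.5000; (r_i+r_j)·cross = 13.5·49.5000 = 668.2500
edge 6: (6,27)→(4.5,28)  cross = 6·28 − 4.5·27 = 46.5000; (r_i+r_j)·cross = 10.5·46.5000 = 488.2500
edge 7: (4.5,28)→(0.5,27)  cross = 4.5·27 − 0.5·28 = 107.5000; (r_i+r_j)·cross = 5·107.5000 = 537.5000
Σcross = 505.5000 → A = |Σcross|/2 = 252.7500 mm²
Σ(r_i+r_j)·cross = 9983.0000 → first moment M = |Σ|/6 = 1663.8333
R_c = M/A = 1663.8333/252.7500 = 6.5829 mm
θ = 252° = 4.398230 rad
V = θ·R_c·A = 4.398230·6.5829·252.7500 = 7317.921 mm³

Volume = 7317.921 mm³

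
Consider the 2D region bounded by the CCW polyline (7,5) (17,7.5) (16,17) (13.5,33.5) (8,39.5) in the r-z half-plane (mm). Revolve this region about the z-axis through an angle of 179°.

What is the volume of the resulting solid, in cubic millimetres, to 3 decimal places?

Profile (r,z), 5 vertices: (7,5) (17,7.5) (16,17) (13.5,33.5) (8,39.5)
edge 0: (7,5)→(17,7.5)  cross = 7·7.5 − 17·5 = -32.5000; (r_i+r_j)·cross = 24·-32.5000 = -780.0000
edge 1: (17,7.5)→(16,17)  cross = 17·17 − 16·7.5 = 169.0000; (r_i+r_j)·cross = 33·169.0000 = 5577.0000
edge 2: (16,17)→(13.5,33.5)  cross = 16·33.5 − 13.5·17 = 306.5000; (r_i+r_j)·cross = 29.5·306.5000 = 9041.7500
edge 3: (13.5,33.5)→(8,39.5)  cross = 13.5·39.5 − 8·33.5 = 265.2500; (r_i+r_j)·cross = 21.5·265.2500 = 5702.8750
edge 4: (8,39.5)→(7,5)  cross = 8·5 − 7·39.5 = -236.5000; (r_i+r_j)·cross = 15·-236.5000 = -3547.5000
Σcross = 471.7500 → A = |Σcross|/2 = 235.8750 mm²
Σ(r_i+r_j)·cross = 15994.1250 → first moment M = |Σ|/6 = 2665.6875
R_c = M/A = 2665.6875/235.8750 = 11.3013 mm
θ = 179° = 3.124139 rad
V = θ·R_c·A = 3.124139·11.3013·235.8750 = 8327.979 mm³

Volume = 8327.979 mm³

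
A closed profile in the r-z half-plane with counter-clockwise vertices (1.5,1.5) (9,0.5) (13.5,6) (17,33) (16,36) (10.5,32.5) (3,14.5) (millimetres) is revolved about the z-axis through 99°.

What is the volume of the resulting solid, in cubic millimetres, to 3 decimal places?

Profile (r,z), 7 vertices: (1.5,1.5) (9,0.5) (13.5,6) (17,33) (16,36) (10.5,32.5) (3,14.5)
edge 0: (1.5,1.5)→(9,0.5)  cross = 1.5·0.5 − 9·1.5 = -12.7500; (r_i+r_j)·cross = 10.5·-12.7500 = -133.8750
edge 1: (9,0.5)→(13.5,6)  cross = 9·6 − 13.5·0.5 = 47.2500; (r_i+r_j)·cross = 22.5·47.2500 = 1063.1250
edge 2: (13.5,6)→(17,33)  cross = 13.5·33 − 17·6 = 343.5000; (r_i+r_j)·cross = 30.5·343.5000 = 10476.7500
edge 3: (17,33)→(16,36)  cross = 17·36 − 16·33 = 84.0000; (r_i+r_j)·cross = 33·84.0000 = 2772.0000
edge 4: (16,36)→(10.5,32.5)  cross = 16·32.5 − 10.5·36 = 142.0000; (r_i+r_j)·cross = 26.5·142.0000 = 3763.0000
edge 5: (10.5,32.5)→(3,14.5)  cross = 10.5·14.5 − 3·32.5 = 54.7500; (r_i+r_j)·cross = 13.5·54.7500 = 739.1250
edge 6: (3,14.5)→(1.5,1.5)  cross = 3·1.5 − 1.5·14.5 = -17.2500; (r_i+r_j)·cross = 4.5·-17.2500 = -77.6250
Σcross = 641.5000 → A = |Σcross|/2 = 320.7500 mm²
Σ(r_i+r_j)·cross = 18602.5000 → first moment M = |Σ|/6 = 3100.4167
R_c = M/A = 3100.4167/320.7500 = 9.6661 mm
θ = 99° = 1.727876 rad
V = θ·R_c·A = 1.727876·9.6661·320.7500 = 5357.135 mm³

Volume = 5357.135 mm³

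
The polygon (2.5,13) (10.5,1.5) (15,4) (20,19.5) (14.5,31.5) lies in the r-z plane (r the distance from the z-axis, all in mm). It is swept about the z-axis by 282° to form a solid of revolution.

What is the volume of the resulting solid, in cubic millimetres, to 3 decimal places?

Volume = 16451.109 mm³

Profile (r,z), 5 vertices: (2.5,13) (10.5,1.5) (15,4) (20,19.5) (14.5,31.5)
edge 0: (2.5,13)→(10.5,1.5)  cross = 2.5·1.5 − 10.5·13 = -132.7500; (r_i+r_j)·cross = 13·-132.7500 = -1725.7500
edge 1: (10.5,1.5)→(15,4)  cross = 10.5·4 − 15·1.5 = 19.5000; (r_i+r_j)·cross = 25.5·19.5000 = 497.2500
edge 2: (15,4)→(20,19.5)  cross = 15·19.5 − 20·4 = 212.5000; (r_i+r_j)·cross = 35·212.5000 = 7437.5000
edge 3: (20,19.5)→(14.5,31.5)  cross = 20·31.5 − 14.5·19.5 = 347.2500; (r_i+r_j)·cross = 34.5·347.2500 = 11980.1250
edge 4: (14.5,31.5)→(2.5,13)  cross = 14.5·13 − 2.5·31.5 = 109.7500; (r_i+r_j)·cross = 17·109.7500 = 1865.7500
Σcross = 556.2500 → A = |Σcross|/2 = 278.1250 mm²
Σ(r_i+r_j)·cross = 20054.8750 → first moment M = |Σ|/6 = 3342.4792
R_c = M/A = 3342.4792/278.1250 = 12.0179 mm
θ = 282° = 4.921828 rad
V = θ·R_c·A = 4.921828·12.0179·278.1250 = 16451.109 mm³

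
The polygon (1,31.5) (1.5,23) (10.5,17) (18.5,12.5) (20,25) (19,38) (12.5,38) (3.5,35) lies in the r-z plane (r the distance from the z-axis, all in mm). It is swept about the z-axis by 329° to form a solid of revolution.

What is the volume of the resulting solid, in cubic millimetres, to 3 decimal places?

Volume = 23275.259 mm³

Profile (r,z), 8 vertices: (1,31.5) (1.5,23) (10.5,17) (18.5,12.5) (20,25) (19,38) (12.5,38) (3.5,35)
edge 0: (1,31.5)→(1.5,23)  cross = 1·23 − 1.5·31.5 = -24.2500; (r_i+r_j)·cross = 2.5·-24.2500 = -60.6250
edge 1: (1.5,23)→(10.5,17)  cross = 1.5·17 − 10.5·23 = -216.0000; (r_i+r_j)·cross = 12·-216.0000 = -2592.0000
edge 2: (10.5,17)→(18.5,12.5)  cross = 10.5·12.5 − 18.5·17 = -183.2500; (r_i+r_j)·cross = 29·-183.2500 = -5314.2500
edge 3: (18.5,12.5)→(20,25)  cross = 18.5·25 − 20·12.5 = 212.5000; (r_i+r_j)·cross = 38.5·212.5000 = 8181.2500
edge 4: (20,25)→(19,38)  cross = 20·38 − 19·25 = 285.0000; (r_i+r_j)·cross = 39·285.0000 = 11115.0000
edge 5: (19,38)→(12.5,38)  cross = 19·38 − 12.5·38 = 247.0000; (r_i+r_j)·cross = 31.5·247.0000 = 7780.5000
edge 6: (12.5,38)→(3.5,35)  cross = 12.5·35 − 3.5·38 = 304.5000; (r_i+r_j)·cross = 16·304.5000 = 4872.0000
edge 7: (3.5,35)→(1,31.5)  cross = 3.5·31.5 − 1·35 = 75.2500; (r_i+r_j)·cross = 4.5·75.2500 = 338.6250
Σcross = 700.7500 → A = |Σcross|/2 = 350.3750 mm²
Σ(r_i+r_j)·cross = 24320.5000 → first moment M = |Σ|/6 = 4053.4167
R_c = M/A = 4053.4167/350.3750 = 11.5688 mm
θ = 329° = 5.742133 rad
V = θ·R_c·A = 5.742133·11.5688·350.3750 = 23275.259 mm³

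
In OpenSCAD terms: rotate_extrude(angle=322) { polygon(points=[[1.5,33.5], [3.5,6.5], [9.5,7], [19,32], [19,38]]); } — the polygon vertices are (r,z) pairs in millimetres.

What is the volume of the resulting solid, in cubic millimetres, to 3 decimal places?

Profile (r,z), 5 vertices: (1.5,33.5) (3.5,6.5) (9.5,7) (19,32) (19,38)
edge 0: (1.5,33.5)→(3.5,6.5)  cross = 1.5·6.5 − 3.5·33.5 = -107.5000; (r_i+r_j)·cross = 5·-107.5000 = -537.5000
edge 1: (3.5,6.5)→(9.5,7)  cross = 3.5·7 − 9.5·6.5 = -37.2500; (r_i+r_j)·cross = 13·-37.2500 = -484.2500
edge 2: (9.5,7)→(19,32)  cross = 9.5·32 − 19·7 = 171.0000; (r_i+r_j)·cross = 28.5·171.0000 = 4873.5000
edge 3: (19,32)→(19,38)  cross = 19·38 − 19·32 = 114.0000; (r_i+r_j)·cross = 38·114.0000 = 4332.0000
edge 4: (19,38)→(1.5,33.5)  cross = 19·33.5 − 1.5·38 = 579.5000; (r_i+r_j)·cross = 20.5·579.5000 = 11879.7500
Σcross = 719.7500 → A = |Σcross|/2 = 359.8750 mm²
Σ(r_i+r_j)·cross = 20063.5000 → first moment M = |Σ|/6 = 3343.9167
R_c = M/A = 3343.9167/359.8750 = 9.2919 mm
θ = 322° = 5.619960 rad
V = θ·R_c·A = 5.619960·9.2919·359.8750 = 18792.679 mm³

Volume = 18792.679 mm³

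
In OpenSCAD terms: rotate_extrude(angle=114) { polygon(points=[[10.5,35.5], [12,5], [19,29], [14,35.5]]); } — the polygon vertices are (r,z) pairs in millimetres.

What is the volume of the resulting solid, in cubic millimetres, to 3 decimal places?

Profile (r,z), 4 vertices: (10.5,35.5) (12,5) (19,29) (14,35.5)
edge 0: (10.5,35.5)→(12,5)  cross = 10.5·5 − 12·35.5 = -373.5000; (r_i+r_j)·cross = 22.5·-373.5000 = -8403.7500
edge 1: (12,5)→(19,29)  cross = 12·29 − 19·5 = 253.0000; (r_i+r_j)·cross = 31·253.0000 = 7843.0000
edge 2: (19,29)→(14,35.5)  cross = 19·35.5 − 14·29 = 268.5000; (r_i+r_j)·cross = 33·268.5000 = 8860.5000
edge 3: (14,35.5)→(10.5,35.5)  cross = 14·35.5 − 10.5·35.5 = 124.2500; (r_i+r_j)·cross = 24.5·124.2500 = 3044.1250
Σcross = 272.2500 → A = |Σcross|/2 = 136.1250 mm²
Σ(r_i+r_j)·cross = 11343.8750 → first moment M = |Σ|/6 = 1890.6458
R_c = M/A = 1890.6458/136.1250 = 13.8890 mm
θ = 114° = 1.989675 rad
V = θ·R_c·A = 1.989675·13.8890·136.1250 = 3761.771 mm³

Volume = 3761.771 mm³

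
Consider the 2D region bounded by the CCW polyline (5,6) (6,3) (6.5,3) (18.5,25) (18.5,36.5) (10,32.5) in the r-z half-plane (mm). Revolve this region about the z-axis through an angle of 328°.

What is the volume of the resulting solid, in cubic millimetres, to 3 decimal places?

Profile (r,z), 6 vertices: (5,6) (6,3) (6.5,3) (18.5,25) (18.5,36.5) (10,32.5)
edge 0: (5,6)→(6,3)  cross = 5·3 − 6·6 = -21.0000; (r_i+r_j)·cross = 11·-21.0000 = -231.0000
edge 1: (6,3)→(6.5,3)  cross = 6·3 − 6.5·3 = -1.5000; (r_i+r_j)·cross = 12.5·-1.5000 = -18.7500
edge 2: (6.5,3)→(18.5,25)  cross = 6.5·25 − 18.5·3 = 107.0000; (r_i+r_j)·cross = 25·107.0000 = 2675.0000
edge 3: (18.5,25)→(18.5,36.5)  cross = 18.5·36.5 − 18.5·25 = 212.7500; (r_i+r_j)·cross = 37·212.7500 = 7871.7500
edge 4: (18.5,36.5)→(10,32.5)  cross = 18.5·32.5 − 10·36.5 = 236.2500; (r_i+r_j)·cross = 28.5·236.2500 = 6733.1250
edge 5: (10,32.5)→(5,6)  cross = 10·6 − 5·32.5 = -102.5000; (r_i+r_j)·cross = 15·-102.5000 = -1537.5000
Σcross = 431.0000 → A = |Σcross|/2 = 215.5000 mm²
Σ(r_i+r_j)·cross = 15492.6250 → first moment M = |Σ|/6 = 2582.1042
R_c = M/A = 2582.1042/215.5000 = 11.9819 mm
θ = 328° = 5.724680 rad
V = θ·R_c·A = 5.724680·11.9819·215.5000 = 14781.720 mm³

Volume = 14781.720 mm³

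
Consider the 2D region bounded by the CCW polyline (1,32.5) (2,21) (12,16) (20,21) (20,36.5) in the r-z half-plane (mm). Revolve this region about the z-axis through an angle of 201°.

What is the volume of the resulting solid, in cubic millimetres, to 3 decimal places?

Profile (r,z), 5 vertices: (1,32.5) (2,21) (12,16) (20,21) (20,36.5)
edge 0: (1,32.5)→(2,21)  cross = 1·21 − 2·32.5 = -44.0000; (r_i+r_j)·cross = 3·-44.0000 = -132.0000
edge 1: (2,21)→(12,16)  cross = 2·16 − 12·21 = -220.0000; (r_i+r_j)·cross = 14·-220.0000 = -3080.0000
edge 2: (12,16)→(20,21)  cross = 12·21 − 20·16 = -68.0000; (r_i+r_j)·cross = 32·-68.0000 = -2176.0000
edge 3: (20,21)→(20,36.5)  cross = 20·36.5 − 20·21 = 310.0000; (r_i+r_j)·cross = 40·310.0000 = 12400.0000
edge 4: (20,36.5)→(1,32.5)  cross = 20·32.5 − 1·36.5 = 613.5000; (r_i+r_j)·cross = 21·613.5000 = 12883.5000
Σcross = 591.5000 → A = |Σcross|/2 = 295.7500 mm²
Σ(r_i+r_j)·cross = 19895.5000 → first moment M = |Σ|/6 = 3315.9167
R_c = M/A = 3315.9167/295.7500 = 11.2119 mm
θ = 201° = 3.508112 rad
V = θ·R_c·A = 3.508112·11.2119·295.7500 = 11632.606 mm³

Volume = 11632.606 mm³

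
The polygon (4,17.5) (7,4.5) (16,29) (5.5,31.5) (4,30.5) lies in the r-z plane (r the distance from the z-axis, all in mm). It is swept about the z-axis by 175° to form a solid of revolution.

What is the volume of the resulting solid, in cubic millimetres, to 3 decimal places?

Volume = 4709.198 mm³

Profile (r,z), 5 vertices: (4,17.5) (7,4.5) (16,29) (5.5,31.5) (4,30.5)
edge 0: (4,17.5)→(7,4.5)  cross = 4·4.5 − 7·17.5 = -104.5000; (r_i+r_j)·cross = 11·-104.5000 = -1149.5000
edge 1: (7,4.5)→(16,29)  cross = 7·29 − 16·4.5 = 131.0000; (r_i+r_j)·cross = 23·131.0000 = 3013.0000
edge 2: (16,29)→(5.5,31.5)  cross = 16·31.5 − 5.5·29 = 344.5000; (r_i+r_j)·cross = 21.5·344.5000 = 7406.7500
edge 3: (5.5,31.5)→(4,30.5)  cross = 5.5·30.5 − 4·31.5 = 41.7500; (r_i+r_j)·cross = 9.5·41.7500 = 396.6250
edge 4: (4,30.5)→(4,17.5)  cross = 4·17.5 − 4·30.5 = -52.0000; (r_i+r_j)·cross = 8·-52.0000 = -416.0000
Σcross = 360.7500 → A = |Σcross|/2 = 180.3750 mm²
Σ(r_i+r_j)·cross = 9250.8750 → first moment M = |Σ|/6 = 1541.8125
R_c = M/A = 1541.8125/180.3750 = 8.5478 mm
θ = 175° = 3.054326 rad
V = θ·R_c·A = 3.054326·8.5478·180.3750 = 4709.198 mm³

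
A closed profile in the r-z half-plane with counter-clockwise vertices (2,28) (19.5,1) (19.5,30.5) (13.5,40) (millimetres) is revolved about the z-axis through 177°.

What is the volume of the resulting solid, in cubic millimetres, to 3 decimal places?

Volume = 14164.132 mm³

Profile (r,z), 4 vertices: (2,28) (19.5,1) (19.5,30.5) (13.5,40)
edge 0: (2,28)→(19.5,1)  cross = 2·1 − 19.5·28 = -544.0000; (r_i+r_j)·cross = 21.5·-544.0000 = -11696.0000
edge 1: (19.5,1)→(19.5,30.5)  cross = 19.5·30.5 − 19.5·1 = 575.2500; (r_i+r_j)·cross = 39·575.2500 = 22434.7500
edge 2: (19.5,30.5)→(13.5,40)  cross = 19.5·40 − 13.5·30.5 = 368.2500; (r_i+r_j)·cross = 33·368.2500 = 12152.2500
edge 3: (13.5,40)→(2,28)  cross = 13.5·28 − 2·40 = 298.0000; (r_i+r_j)·cross = 15.5·298.0000 = 4619.0000
Σcross = 697.5000 → A = |Σcross|/2 = 348.7500 mm²
Σ(r_i+r_j)·cross = 27510.0000 → first moment M = |Σ|/6 = 4585.0000
R_c = M/A = 4585.0000/348.7500 = 13.1470 mm
θ = 177° = 3.089233 rad
V = θ·R_c·A = 3.089233·13.1470·348.7500 = 14164.132 mm³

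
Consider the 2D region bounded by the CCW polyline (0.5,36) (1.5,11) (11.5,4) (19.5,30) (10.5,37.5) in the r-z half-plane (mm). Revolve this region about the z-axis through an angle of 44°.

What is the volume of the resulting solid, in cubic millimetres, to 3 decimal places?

Volume = 2950.540 mm³

Profile (r,z), 5 vertices: (0.5,36) (1.5,11) (11.5,4) (19.5,30) (10.5,37.5)
edge 0: (0.5,36)→(1.5,11)  cross = 0.5·11 − 1.5·36 = -48.5000; (r_i+r_j)·cross = 2·-48.5000 = -97.0000
edge 1: (1.5,11)→(11.5,4)  cross = 1.5·4 − 11.5·11 = -120.5000; (r_i+r_j)·cross = 13·-120.5000 = -1566.5000
edge 2: (11.5,4)→(19.5,30)  cross = 11.5·30 − 19.5·4 = 267.0000; (r_i+r_j)·cross = 31·267.0000 = 8277.0000
edge 3: (19.5,30)→(10.5,37.5)  cross = 19.5·37.5 − 10.5·30 = 416.2500; (r_i+r_j)·cross = 30·416.2500 = 12487.5000
edge 4: (10.5,37.5)→(0.5,36)  cross = 10.5·36 − 0.5·37.5 = 359.2500; (r_i+r_j)·cross = 11·359.2500 = 3951.7500
Σcross = 873.5000 → A = |Σcross|/2 = 436.7500 mm²
Σ(r_i+r_j)·cross = 23052.7500 → first moment M = |Σ|/6 = 3842.1250
R_c = M/A = 3842.1250/436.7500 = 8.7971 mm
θ = 44° = 0.767945 rad
V = θ·R_c·A = 0.767945·8.7971·436.7500 = 2950.540 mm³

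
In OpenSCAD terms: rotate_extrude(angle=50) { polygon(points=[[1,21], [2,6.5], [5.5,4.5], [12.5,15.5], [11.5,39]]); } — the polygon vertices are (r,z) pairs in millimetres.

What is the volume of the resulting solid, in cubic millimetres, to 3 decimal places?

Profile (r,z), 5 vertices: (1,21) (2,6.5) (5.5,4.5) (12.5,15.5) (11.5,39)
edge 0: (1,21)→(2,6.5)  cross = 1·6.5 − 2·21 = -35.5000; (r_i+r_j)·cross = 3·-35.5000 = -106.5000
edge 1: (2,6.5)→(5.5,4.5)  cross = 2·4.5 − 5.5·6.5 = -26.7500; (r_i+r_j)·cross = 7.5·-26.7500 = -200.6250
edge 2: (5.5,4.5)→(12.5,15.5)  cross = 5.5·15.5 − 12.5·4.5 = 29.0000; (r_i+r_j)·cross = 18·29.0000 = 522.0000
edge 3: (12.5,15.5)→(11.5,39)  cross = 12.5·39 − 11.5·15.5 = 309.2500; (r_i+r_j)·cross = 24·309.2500 = 7422.0000
edge 4: (11.5,39)→(1,21)  cross = 11.5·21 − 1·39 = 202.5000; (r_i+r_j)·cross = 12.5·202.5000 = 2531.2500
Σcross = 478.5000 → A = |Σcross|/2 = 239.2500 mm²
Σ(r_i+r_j)·cross = 10168.1250 → first moment M = |Σ|/6 = 1694.6875
R_c = M/A = 1694.6875/239.2500 = 7.0833 mm
θ = 50° = 0.872665 rad
V = θ·R_c·A = 0.872665·7.0833·239.2500 = 1478.894 mm³

Volume = 1478.894 mm³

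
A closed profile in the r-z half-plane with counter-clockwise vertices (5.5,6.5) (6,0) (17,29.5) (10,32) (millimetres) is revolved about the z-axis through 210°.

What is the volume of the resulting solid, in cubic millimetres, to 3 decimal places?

Profile (r,z), 4 vertices: (5.5,6.5) (6,0) (17,29.5) (10,32)
edge 0: (5.5,6.5)→(6,0)  cross = 5.5·0 − 6·6.5 = -39.0000; (r_i+r_j)·cross = 11.5·-39.0000 = -448.5000
edge 1: (6,0)→(17,29.5)  cross = 6·29.5 − 17·0 = 177.0000; (r_i+r_j)·cross = 23·177.0000 = 4071.0000
edge 2: (17,29.5)→(10,32)  cross = 17·32 − 10·29.5 = 249.0000; (r_i+r_j)·cross = 27·249.0000 = 6723.0000
edge 3: (10,32)→(5.5,6.5)  cross = 10·6.5 − 5.5·32 = -111.0000; (r_i+r_j)·cross = 15.5·-111.0000 = -1720.5000
Σcross = 276.0000 → A = |Σcross|/2 = 138.0000 mm²
Σ(r_i+r_j)·cross = 8625.0000 → first moment M = |Σ|/6 = 1437.5000
R_c = M/A = 1437.5000/138.0000 = 10.4167 mm
θ = 210° = 3.665191 rad
V = θ·R_c·A = 3.665191·10.4167·138.0000 = 5268.713 mm³

Volume = 5268.713 mm³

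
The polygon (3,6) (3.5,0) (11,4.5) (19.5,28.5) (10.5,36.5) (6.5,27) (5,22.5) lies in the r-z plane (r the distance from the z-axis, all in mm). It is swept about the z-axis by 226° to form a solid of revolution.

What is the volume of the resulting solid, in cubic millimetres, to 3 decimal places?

Profile (r,z), 7 vertices: (3,6) (3.5,0) (11,4.5) (19.5,28.5) (10.5,36.5) (6.5,27) (5,22.5)
edge 0: (3,6)→(3.5,0)  cross = 3·0 − 3.5·6 = -21.0000; (r_i+r_j)·cross = 6.5·-21.0000 = -136.5000
edge 1: (3.5,0)→(11,4.5)  cross = 3.5·4.5 − 11·0 = 15.7500; (r_i+r_j)·cross = 14.5·15.7500 = 228.3750
edge 2: (11,4.5)→(19.5,28.5)  cross = 11·28.5 − 19.5·4.5 = 225.7500; (r_i+r_j)·cross = 30.5·225.7500 = 6885.3750
edge 3: (19.5,28.5)→(10.5,36.5)  cross = 19.5·36.5 − 10.5·28.5 = 412.5000; (r_i+r_j)·cross = 30·412.5000 = 12375.0000
edge 4: (10.5,36.5)→(6.5,27)  cross = 10.5·27 − 6.5·36.5 = 46.2500; (r_i+r_j)·cross = 17·46.2500 = 786.2500
edge 5: (6.5,27)→(5,22.5)  cross = 6.5·22.5 − 5·27 = 11.2500; (r_i+r_j)·cross = 11.5·11.2500 = 129.3750
edge 6: (5,22.5)→(3,6)  cross = 5·6 − 3·22.5 = -37.5000; (r_i+r_j)·cross = 8·-37.5000 = -300.0000
Σcross = 653.0000 → A = |Σcross|/2 = 326.5000 mm²
Σ(r_i+r_j)·cross = 19967.8750 → first moment M = |Σ|/6 = 3327.9792
R_c = M/A = 3327.9792/326.5000 = 10.1929 mm
θ = 226° = 3.944444 rad
V = θ·R_c·A = 3.944444·10.1929·326.5000 = 13127.028 mm³

Volume = 13127.028 mm³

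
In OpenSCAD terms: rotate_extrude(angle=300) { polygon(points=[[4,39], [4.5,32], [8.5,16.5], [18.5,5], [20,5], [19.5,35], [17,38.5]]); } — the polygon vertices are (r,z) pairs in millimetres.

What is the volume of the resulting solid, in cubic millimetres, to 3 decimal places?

Volume = 26018.605 mm³

Profile (r,z), 7 vertices: (4,39) (4.5,32) (8.5,16.5) (18.5,5) (20,5) (19.5,35) (17,38.5)
edge 0: (4,39)→(4.5,32)  cross = 4·32 − 4.5·39 = -47.5000; (r_i+r_j)·cross = 8.5·-47.5000 = -403.7500
edge 1: (4.5,32)→(8.5,16.5)  cross = 4.5·16.5 − 8.5·32 = -197.7500; (r_i+r_j)·cross = 13·-197.7500 = -2570.7500
edge 2: (8.5,16.5)→(18.5,5)  cross = 8.5·5 − 18.5·16.5 = -262.7500; (r_i+r_j)·cross = 27·-262.7500 = -7094.2500
edge 3: (18.5,5)→(20,5)  cross = 18.5·5 − 20·5 = -7.5000; (r_i+r_j)·cross = 38.5·-7.5000 = -288.7500
edge 4: (20,5)→(19.5,35)  cross = 20·35 − 19.5·5 = 602.5000; (r_i+r_j)·cross = 39.5·602.5000 = 23798.7500
edge 5: (19.5,35)→(17,38.5)  cross = 19.5·38.5 − 17·35 = 155.7500; (r_i+r_j)·cross = 36.5·155.7500 = 5684.8750
edge 6: (17,38.5)→(4,39)  cross = 17·39 − 4·38.5 = 509.0000; (r_i+r_j)·cross = 21·509.0000 = 10689.0000
Σcross = 751.7500 → A = |Σcross|/2 = 375.8750 mm²
Σ(r_i+r_j)·cross = 29815.1250 → first moment M = |Σ|/6 = 4969.1875
R_c = M/A = 4969.1875/375.8750 = 13.2203 mm
θ = 300° = 5.235988 rad
V = θ·R_c·A = 5.235988·13.2203·375.8750 = 26018.605 mm³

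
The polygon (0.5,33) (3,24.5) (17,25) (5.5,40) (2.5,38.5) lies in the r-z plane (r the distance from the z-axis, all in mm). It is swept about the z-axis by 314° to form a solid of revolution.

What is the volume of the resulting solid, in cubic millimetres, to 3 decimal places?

Profile (r,z), 5 vertices: (0.5,33) (3,24.5) (17,25) (5.5,40) (2.5,38.5)
edge 0: (0.5,33)→(3,24.5)  cross = 0.5·24.5 − 3·33 = -86.7500; (r_i+r_j)·cross = 3.5·-86.7500 = -303.6250
edge 1: (3,24.5)→(17,25)  cross = 3·25 − 17·24.5 = -341.5000; (r_i+r_j)·cross = 20·-341.5000 = -6830.0000
edge 2: (17,25)→(5.5,40)  cross = 17·40 − 5.5·25 = 542.5000; (r_i+r_j)·cross = 22.5·542.5000 = 12206.2500
edge 3: (5.5,40)→(2.5,38.5)  cross = 5.5·38.5 − 2.5·40 = 111.7500; (r_i+r_j)·cross = 8·111.7500 = 894.0000
edge 4: (2.5,38.5)→(0.5,33)  cross = 2.5·33 − 0.5·38.5 = 63.2500; (r_i+r_j)·cross = 3·63.2500 = 189.7500
Σcross = 289.2500 → A = |Σcross|/2 = 144.6250 mm²
Σ(r_i+r_j)·cross = 6156.3750 → first moment M = |Σ|/6 = 1026.0625
R_c = M/A = 1026.0625/144.6250 = 7.0946 mm
θ = 314° = 5.480334 rad
V = θ·R_c·A = 5.480334·7.0946·144.6250 = 5623.165 mm³

Volume = 5623.165 mm³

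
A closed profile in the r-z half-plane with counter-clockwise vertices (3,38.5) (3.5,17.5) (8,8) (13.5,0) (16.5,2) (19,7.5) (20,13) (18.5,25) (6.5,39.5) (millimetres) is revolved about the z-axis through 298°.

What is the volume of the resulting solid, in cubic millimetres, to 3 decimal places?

Volume = 25087.523 mm³

Profile (r,z), 9 vertices: (3,38.5) (3.5,17.5) (8,8) (13.5,0) (16.5,2) (19,7.5) (20,13) (18.5,25) (6.5,39.5)
edge 0: (3,38.5)→(3.5,17.5)  cross = 3·17.5 − 3.5·38.5 = -82.2500; (r_i+r_j)·cross = 6.5·-82.2500 = -534.6250
edge 1: (3.5,17.5)→(8,8)  cross = 3.5·8 − 8·17.5 = -112.0000; (r_i+r_j)·cross = 11.5·-112.0000 = -1288.0000
edge 2: (8,8)→(13.5,0)  cross = 8·0 − 13.5·8 = -108.0000; (r_i+r_j)·cross = 21.5·-108.0000 = -2322.0000
edge 3: (13.5,0)→(16.5,2)  cross = 13.5·2 − 16.5·0 = 27.0000; (r_i+r_j)·cross = 30·27.0000 = 810.0000
edge 4: (16.5,2)→(19,7.5)  cross = 16.5·7.5 − 19·2 = 85.7500; (r_i+r_j)·cross = 35.5·85.7500 = 3044.1250
edge 5: (19,7.5)→(20,13)  cross = 19·13 − 20·7.5 = 97.0000; (r_i+r_j)·cross = 39·97.0000 = 3783.0000
edge 6: (20,13)→(18.5,25)  cross = 20·25 − 18.5·13 = 259.5000; (r_i+r_j)·cross = 38.5·259.5000 = 9990.7500
edge 7: (18.5,25)→(6.5,39.5)  cross = 18.5·39.5 − 6.5·25 = 568.2500; (r_i+r_j)·cross = 25·568.2500 = 14206.2500
edge 8: (6.5,39.5)→(3,38.5)  cross = 6.5·38.5 − 3·39.5 = 131.7500; (r_i+r_j)·cross = 9.5·131.7500 = 1251.6250
Σcross = 867.0000 → A = |Σcross|/2 = 433.5000 mm²
Σ(r_i+r_j)·cross = 28941.1250 → first moment M = |Σ|/6 = 4823.5208
R_c = M/A = 4823.5208/433.5000 = 11.1269 mm
θ = 298° = 5.201081 rad
V = θ·R_c·A = 5.201081·11.1269·433.5000 = 25087.523 mm³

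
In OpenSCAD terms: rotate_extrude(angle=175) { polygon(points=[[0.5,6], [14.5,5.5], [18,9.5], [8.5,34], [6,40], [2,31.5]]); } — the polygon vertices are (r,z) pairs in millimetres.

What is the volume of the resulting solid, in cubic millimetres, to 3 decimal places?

Volume = 8607.282 mm³

Profile (r,z), 6 vertices: (0.5,6) (14.5,5.5) (18,9.5) (8.5,34) (6,40) (2,31.5)
edge 0: (0.5,6)→(14.5,5.5)  cross = 0.5·5.5 − 14.5·6 = -84.2500; (r_i+r_j)·cross = 15·-84.2500 = -1263.7500
edge 1: (14.5,5.5)→(18,9.5)  cross = 14.5·9.5 − 18·5.5 = 38.7500; (r_i+r_j)·cross = 32.5·38.7500 = 1259.3750
edge 2: (18,9.5)→(8.5,34)  cross = 18·34 − 8.5·9.5 = 531.2500; (r_i+r_j)·cross = 26.5·531.2500 = 14078.1250
edge 3: (8.5,34)→(6,40)  cross = 8.5·40 − 6·34 = 136.0000; (r_i+r_j)·cross = 14.5·136.0000 = 1972.0000
edge 4: (6,40)→(2,31.5)  cross = 6·31.5 − 2·40 = 109.0000; (r_i+r_j)·cross = 8·109.0000 = 872.0000
edge 5: (2,31.5)→(0.5,6)  cross = 2·6 − 0.5·31.5 = -3.7500; (r_i+r_j)·cross = 2.5·-3.7500 = -9.3750
Σcross = 727.0000 → A = |Σcross|/2 = 363.5000 mm²
Σ(r_i+r_j)·cross = 16908.3750 → first moment M = |Σ|/6 = 2818.0625
R_c = M/A = 2818.0625/363.5000 = 7.7526 mm
θ = 175° = 3.054326 rad
V = θ·R_c·A = 3.054326·7.7526·363.5000 = 8607.282 mm³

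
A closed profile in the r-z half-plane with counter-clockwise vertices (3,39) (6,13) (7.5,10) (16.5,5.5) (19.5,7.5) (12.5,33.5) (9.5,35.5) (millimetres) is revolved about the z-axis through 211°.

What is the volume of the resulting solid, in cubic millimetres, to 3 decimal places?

Volume = 11862.873 mm³

Profile (r,z), 7 vertices: (3,39) (6,13) (7.5,10) (16.5,5.5) (19.5,7.5) (12.5,33.5) (9.5,35.5)
edge 0: (3,39)→(6,13)  cross = 3·13 − 6·39 = -195.0000; (r_i+r_j)·cross = 9·-195.0000 = -1755.0000
edge 1: (6,13)→(7.5,10)  cross = 6·10 − 7.5·13 = -37.5000; (r_i+r_j)·cross = 13.5·-37.5000 = -506.2500
edge 2: (7.5,10)→(16.5,5.5)  cross = 7.5·5.5 − 16.5·10 = -123.7500; (r_i+r_j)·cross = 24·-123.7500 = -2970.0000
edge 3: (16.5,5.5)→(19.5,7.5)  cross = 16.5·7.5 − 19.5·5.5 = 16.5000; (r_i+r_j)·cross = 36·16.5000 = 594.0000
edge 4: (19.5,7.5)→(12.5,33.5)  cross = 19.5·33.5 − 12.5·7.5 = 559.5000; (r_i+r_j)·cross = 32·559.5000 = 17904.0000
edge 5: (12.5,33.5)→(9.5,35.5)  cross = 12.5·35.5 − 9.5·33.5 = 125.5000; (r_i+r_j)·cross = 22·125.5000 = 2761.0000
edge 6: (9.5,35.5)→(3,39)  cross = 9.5·39 − 3·35.5 = 264.0000; (r_i+r_j)·cross = 12.5·264.0000 = 3300.0000
Σcross = 609.2500 → A = |Σcross|/2 = 304.6250 mm²
Σ(r_i+r_j)·cross = 19327.7500 → first moment M = |Σ|/6 = 3221.2917
R_c = M/A = 3221.2917/304.6250 = 10.5746 mm
θ = 211° = 3.682645 rad
V = θ·R_c·A = 3.682645·10.5746·304.6250 = 11862.873 mm³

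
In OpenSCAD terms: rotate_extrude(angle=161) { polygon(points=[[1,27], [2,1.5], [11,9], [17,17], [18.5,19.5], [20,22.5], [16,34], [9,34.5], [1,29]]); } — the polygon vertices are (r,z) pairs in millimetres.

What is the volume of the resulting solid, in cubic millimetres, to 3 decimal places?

Profile (r,z), 9 vertices: (1,27) (2,1.5) (11,9) (17,17) (18.5,19.5) (20,22.5) (16,34) (9,34.5) (1,29)
edge 0: (1,27)→(2,1.5)  cross = 1·1.5 − 2·27 = -52.5000; (r_i+r_j)·cross = 3·-52.5000 = -157.5000
edge 1: (2,1.5)→(11,9)  cross = 2·9 − 11·1.5 = 1.5000; (r_i+r_j)·cross = 13·1.5000 = 19.5000
edge 2: (11,9)→(17,17)  cross = 11·17 − 17·9 = 34.0000; (r_i+r_j)·cross = 28·34.0000 = 952.0000
edge 3: (17,17)→(18.5,19.5)  cross = 17·19.5 − 18.5·17 = 17.0000; (r_i+r_j)·cross = 35.5·17.0000 = 603.5000
edge 4: (18.5,19.5)→(20,22.5)  cross = 18.5·22.5 − 20·19.5 = 26.2500; (r_i+r_j)·cross = 38.5·26.2500 = 1010.6250
edge 5: (20,22.5)→(16,34)  cross = 20·34 − 16·22.5 = 320.0000; (r_i+r_j)·cross = 36·320.0000 = 11520.0000
edge 6: (16,34)→(9,34.5)  cross = 16·34.5 − 9·34 = 246.0000; (r_i+r_j)·cross = 25·246.0000 = 6150.0000
edge 7: (9,34.5)→(1,29)  cross = 9·29 − 1·34.5 = 226.5000; (r_i+r_j)·cross = 10·226.5000 = 2265.0000
edge 8: (1,29)→(1,27)  cross = 1·27 − 1·29 = -2.0000; (r_i+r_j)·cross = 2·-2.0000 = -4.0000
Σcross = 816.7500 → A = |Σcross|/2 = 408.3750 mm²
Σ(r_i+r_j)·cross = 22359.1250 → first moment M = |Σ|/6 = 3726.5208
R_c = M/A = 3726.5208/408.3750 = 9.1252 mm
θ = 161° = 2.809980 rad
V = θ·R_c·A = 2.809980·9.1252·408.3750 = 10471.449 mm³

Volume = 10471.449 mm³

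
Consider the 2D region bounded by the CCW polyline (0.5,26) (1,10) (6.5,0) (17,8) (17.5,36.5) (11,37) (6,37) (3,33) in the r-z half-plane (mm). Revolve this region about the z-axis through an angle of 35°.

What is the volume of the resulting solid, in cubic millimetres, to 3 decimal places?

Volume = 2894.941 mm³

Profile (r,z), 8 vertices: (0.5,26) (1,10) (6.5,0) (17,8) (17.5,36.5) (11,37) (6,37) (3,33)
edge 0: (0.5,26)→(1,10)  cross = 0.5·10 − 1·26 = -21.0000; (r_i+r_j)·cross = 1.5·-21.0000 = -31.5000
edge 1: (1,10)→(6.5,0)  cross = 1·0 − 6.5·10 = -65.0000; (r_i+r_j)·cross = 7.5·-65.0000 = -487.5000
edge 2: (6.5,0)→(17,8)  cross = 6.5·8 − 17·0 = 52.0000; (r_i+r_j)·cross = 23.5·52.0000 = 1222.0000
edge 3: (17,8)→(17.5,36.5)  cross = 17·36.5 − 17.5·8 = 480.5000; (r_i+r_j)·cross = 34.5·480.5000 = 16577.2500
edge 4: (17.5,36.5)→(11,37)  cross = 17.5·37 − 11·36.5 = 246.0000; (r_i+r_j)·cross = 28.5·246.0000 = 7011.0000
edge 5: (11,37)→(6,37)  cross = 11·37 − 6·37 = 185.0000; (r_i+r_j)·cross = 17·185.0000 = 3145.0000
edge 6: (6,37)→(3,33)  cross = 6·33 − 3·37 = 87.0000; (r_i+r_j)·cross = 9·87.0000 = 783.0000
edge 7: (3,33)→(0.5,26)  cross = 3·26 − 0.5·33 = 61.5000; (r_i+r_j)·cross = 3.5·61.5000 = 215.2500
Σcross = 1026.0000 → A = |Σcross|/2 = 513.0000 mm²
Σ(r_i+r_j)·cross = 28434.5000 → first moment M = |Σ|/6 = 4739.0833
R_c = M/A = 4739.0833/513.0000 = 9.2380 mm
θ = 35° = 0.610865 rad
V = θ·R_c·A = 0.610865·9.2380·513.0000 = 2894.941 mm³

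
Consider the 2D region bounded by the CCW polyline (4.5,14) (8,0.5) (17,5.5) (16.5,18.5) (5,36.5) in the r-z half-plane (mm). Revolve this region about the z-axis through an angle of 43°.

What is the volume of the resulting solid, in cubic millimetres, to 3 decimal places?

Profile (r,z), 5 vertices: (4.5,14) (8,0.5) (17,5.5) (16.5,18.5) (5,36.5)
edge 0: (4.5,14)→(8,0.5)  cross = 4.5·0.5 − 8·14 = -109.7500; (r_i+r_j)·cross = 12.5·-109.7500 = -1371.8750
edge 1: (8,0.5)→(17,5.5)  cross = 8·5.5 − 17·0.5 = 35.5000; (r_i+r_j)·cross = 25·35.5000 = 887.5000
edge 2: (17,5.5)→(16.5,18.5)  cross = 17·18.5 − 16.5·5.5 = 223.7500; (r_i+r_j)·cross = 33.5·223.7500 = 7495.6250
edge 3: (16.5,18.5)→(5,36.5)  cross = 16.5·36.5 − 5·18.5 = 509.7500; (r_i+r_j)·cross = 21.5·509.7500 = 10959.6250
edge 4: (5,36.5)→(4.5,14)  cross = 5·14 − 4.5·36.5 = -94.2500; (r_i+r_j)·cross = 9.5·-94.2500 = -895.3750
Σcross = 565.0000 → A = |Σcross|/2 = 282.5000 mm²
Σ(r_i+r_j)·cross = 17075.5000 → first moment M = |Σ|/6 = 2845.9167
R_c = M/A = 2845.9167/282.5000 = 10.0740 mm
θ = 43° = 0.750492 rad
V = θ·R_c·A = 0.750492·10.0740·282.5000 = 2135.836 mm³

Volume = 2135.836 mm³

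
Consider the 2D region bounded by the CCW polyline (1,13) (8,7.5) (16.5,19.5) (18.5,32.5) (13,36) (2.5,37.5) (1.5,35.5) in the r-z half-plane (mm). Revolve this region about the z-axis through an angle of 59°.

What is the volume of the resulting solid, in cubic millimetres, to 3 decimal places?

Volume = 3430.014 mm³

Profile (r,z), 7 vertices: (1,13) (8,7.5) (16.5,19.5) (18.5,32.5) (13,36) (2.5,37.5) (1.5,35.5)
edge 0: (1,13)→(8,7.5)  cross = 1·7.5 − 8·13 = -96.5000; (r_i+r_j)·cross = 9·-96.5000 = -868.5000
edge 1: (8,7.5)→(16.5,19.5)  cross = 8·19.5 − 16.5·7.5 = 32.2500; (r_i+r_j)·cross = 24.5·32.2500 = 790.1250
edge 2: (16.5,19.5)→(18.5,32.5)  cross = 16.5·32.5 − 18.5·19.5 = 175.5000; (r_i+r_j)·cross = 35·175.5000 = 6142.5000
edge 3: (18.5,32.5)→(13,36)  cross = 18.5·36 − 13·32.5 = 243.5000; (r_i+r_j)·cross = 31.5·243.5000 = 7670.2500
edge 4: (13,36)→(2.5,37.5)  cross = 13·37.5 − 2.5·36 = 397.5000; (r_i+r_j)·cross = 15.5·397.5000 = 6161.2500
edge 5: (2.5,37.5)→(1.5,35.5)  cross = 2.5·35.5 − 1.5·37.5 = 32.5000; (r_i+r_j)·cross = 4·32.5000 = 130.0000
edge 6: (1.5,35.5)→(1,13)  cross = 1.5·13 − 1·35.5 = -16.0000; (r_i+r_j)·cross = 2.5·-16.0000 = -40.0000
Σcross = 768.7500 → A = |Σcross|/2 = 384.3750 mm²
Σ(r_i+r_j)·cross = 19985.6250 → first moment M = |Σ|/6 = 3330.9375
R_c = M/A = 3330.9375/384.3750 = 8.6659 mm
θ = 59° = 1.029744 rad
V = θ·R_c·A = 1.029744·8.6659·384.3750 = 3430.014 mm³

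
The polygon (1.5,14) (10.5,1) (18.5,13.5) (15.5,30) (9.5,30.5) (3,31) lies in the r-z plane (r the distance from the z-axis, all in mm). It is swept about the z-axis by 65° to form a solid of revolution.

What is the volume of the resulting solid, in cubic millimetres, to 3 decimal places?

Volume = 3931.816 mm³

Profile (r,z), 6 vertices: (1.5,14) (10.5,1) (18.5,13.5) (15.5,30) (9.5,30.5) (3,31)
edge 0: (1.5,14)→(10.5,1)  cross = 1.5·1 − 10.5·14 = -145.5000; (r_i+r_j)·cross = 12·-145.5000 = -1746.0000
edge 1: (10.5,1)→(18.5,13.5)  cross = 10.5·13.5 − 18.5·1 = 123.2500; (r_i+r_j)·cross = 29·123.2500 = 3574.2500
edge 2: (18.5,13.5)→(15.5,30)  cross = 18.5·30 − 15.5·13.5 = 345.7500; (r_i+r_j)·cross = 34·345.7500 = 11755.5000
edge 3: (15.5,30)→(9.5,30.5)  cross = 15.5·30.5 − 9.5·30 = 187.7500; (r_i+r_j)·cross = 25·187.7500 = 4693.7500
edge 4: (9.5,30.5)→(3,31)  cross = 9.5·31 − 3·30.5 = 203.0000; (r_i+r_j)·cross = 12.5·203.0000 = 2537.5000
edge 5: (3,31)→(1.5,14)  cross = 3·14 − 1.5·31 = -4.5000; (r_i+r_j)·cross = 4.5·-4.5000 = -20.2500
Σcross = 709.7500 → A = |Σcross|/2 = 354.8750 mm²
Σ(r_i+r_j)·cross = 20794.7500 → first moment M = |Σ|/6 = 3465.7917
R_c = M/A = 3465.7917/354.8750 = 9.7662 mm
θ = 65° = 1.134464 rad
V = θ·R_c·A = 1.134464·9.7662·354.8750 = 3931.816 mm³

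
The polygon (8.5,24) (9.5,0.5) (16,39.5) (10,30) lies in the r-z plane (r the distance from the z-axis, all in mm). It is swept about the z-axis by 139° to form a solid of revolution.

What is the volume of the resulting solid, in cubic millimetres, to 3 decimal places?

Profile (r,z), 4 vertices: (8.5,24) (9.5,0.5) (16,39.5) (10,30)
edge 0: (8.5,24)→(9.5,0.5)  cross = 8.5·0.5 − 9.5·24 = -223.7500; (r_i+r_j)·cross = 18·-223.7500 = -4027.5000
edge 1: (9.5,0.5)→(16,39.5)  cross = 9.5·39.5 − 16·0.5 = 367.2500; (r_i+r_j)·cross = 25.5·367.2500 = 9364.8750
edge 2: (16,39.5)→(10,30)  cross = 16·30 − 10·39.5 = 85.0000; (r_i+r_j)·cross = 26·85.0000 = 2210.0000
edge 3: (10,30)→(8.5,24)  cross = 10·24 − 8.5·30 = -15.0000; (r_i+r_j)·cross = 18.5·-15.0000 = -277.5000
Σcross = 213.5000 → A = |Σcross|/2 = 106.7500 mm²
Σ(r_i+r_j)·cross = 7269.8750 → first moment M = |Σ|/6 = 1211.6458
R_c = M/A = 1211.6458/106.7500 = 11.3503 mm
θ = 139° = 2.426008 rad
V = θ·R_c·A = 2.426008·11.3503·106.7500 = 2939.462 mm³

Volume = 2939.462 mm³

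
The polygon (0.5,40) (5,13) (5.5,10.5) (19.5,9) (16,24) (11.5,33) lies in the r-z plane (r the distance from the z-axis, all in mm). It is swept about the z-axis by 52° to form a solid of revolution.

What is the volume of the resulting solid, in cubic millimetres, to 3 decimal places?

Volume = 2814.832 mm³

Profile (r,z), 6 vertices: (0.5,40) (5,13) (5.5,10.5) (19.5,9) (16,24) (11.5,33)
edge 0: (0.5,40)→(5,13)  cross = 0.5·13 − 5·40 = -193.5000; (r_i+r_j)·cross = 5.5·-193.5000 = -1064.2500
edge 1: (5,13)→(5.5,10.5)  cross = 5·10.5 − 5.5·13 = -19.0000; (r_i+r_j)·cross = 10.5·-19.0000 = -199.5000
edge 2: (5.5,10.5)→(19.5,9)  cross = 5.5·9 − 19.5·10.5 = -155.2500; (r_i+r_j)·cross = 25·-155.2500 = -3881.2500
edge 3: (19.5,9)→(16,24)  cross = 19.5·24 − 16·9 = 324.0000; (r_i+r_j)·cross = 35.5·324.0000 = 11502.0000
edge 4: (16,24)→(11.5,33)  cross = 16·33 − 11.5·24 = 252.0000; (r_i+r_j)·cross = 27.5·252.0000 = 6930.0000
edge 5: (11.5,33)→(0.5,40)  cross = 11.5·40 − 0.5·33 = 443.5000; (r_i+r_j)·cross = 12·443.5000 = 5322.0000
Σcross = 651.7500 → A = |Σcross|/2 = 325.8750 mm²
Σ(r_i+r_j)·cross = 18609.0000 → first moment M = |Σ|/6 = 3101.5000
R_c = M/A = 3101.5000/325.8750 = 9.5175 mm
θ = 52° = 0.907571 rad
V = θ·R_c·A = 0.907571·9.5175·325.8750 = 2814.832 mm³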